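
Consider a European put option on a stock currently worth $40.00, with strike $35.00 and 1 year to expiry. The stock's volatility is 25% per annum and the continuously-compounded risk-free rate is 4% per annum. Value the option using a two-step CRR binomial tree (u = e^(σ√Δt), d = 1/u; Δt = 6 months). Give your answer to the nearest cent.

CRR parameters: u = e^(σ√Δt) = e^(0.25·√0.5) = 1.1934, d = 1/u = 0.8380
Per-period rate: rΔt = 0.04·0.5 = 0.02, so R = e^0.02 = 1.0202
Risk-neutral probability p = (e^0.02 − 0.8380)/(1.1934 − 0.8380) = 0.1822/0.3554 = 0.5128
Terminal stock prices: S_uu = 56.96, S_ud = 40, S_dd = 28.09
Terminal payoffs (K − S): max(-21.96, 0) = 0, max(-5, 0) = 0, max(6.912, 0) = 6.912
Node u (S = 47.73): V_u = e^(−0.02)·[0.5128·0.0000 + 0.4872·0.0000] = 0.0000
Node d (S = 33.52): V_d = e^(−0.02)·[0.5128·0.0000 + 0.4872·6.9125] = 3.3013
Node 0 (S = 40): V_0 = e^(−0.02)·[0.5128·0.0000 + 0.4872·3.3013] = 1.5767

$1.58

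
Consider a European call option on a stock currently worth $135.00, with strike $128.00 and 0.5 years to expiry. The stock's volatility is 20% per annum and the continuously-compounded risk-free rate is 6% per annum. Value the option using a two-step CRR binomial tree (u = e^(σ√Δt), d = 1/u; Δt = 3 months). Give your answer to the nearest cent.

$14.21

CRR parameters: u = e^(σ√Δt) = e^(0.2·√0.25) = 1.1052, d = 1/u = 0.9048
Per-period rate: rΔt = 0.06·0.25 = 0.015, so R = e^0.015 = 1.0151
Risk-neutral probability p = (e^0.015 − 0.9048)/(1.1052 − 0.9048) = 0.1103/0.2003 = 0.5505
Terminal stock prices: S_uu = 164.9, S_ud = 135, S_dd = 110.5
Terminal payoffs (S − K): max(36.89, 0) = 36.89, max(7, 0) = 7, max(-17.47, 0) = 0
Node u (S = 149.2): V_u = e^(−0.015)·[0.5505·36.8894 + 0.4495·7.0000] = 23.1037
Node d (S = 122.2): V_d = e^(−0.015)·[0.5505·7.0000 + 0.4495·0.0000] = 3.7959
Node 0 (S = 135): V_0 = e^(−0.015)·[0.5505·23.1037 + 0.4495·3.7959] = 14.2093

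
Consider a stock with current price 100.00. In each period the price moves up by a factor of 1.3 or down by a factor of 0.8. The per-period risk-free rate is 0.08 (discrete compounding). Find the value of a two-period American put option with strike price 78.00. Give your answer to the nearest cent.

2.32

Risk-neutral probability p = (1 + 0.08 − 0.8)/(1.3 − 0.8) = 0.2800/0.5000 = 0.5600
Terminal stock prices: S_uu = 169, S_ud = 104, S_dd = 64
Terminal payoffs (K − S): max(-91, 0) = 0, max(-26, 0) = 0, max(14, 0) = 14
Node u (S = 130): continuation = 1/1.08·[0.5600·0.0000 + 0.4400·0.0000] = 0.0000; exercise value = 0.0000 ≤ continuation, so V_u = 0.0000
Node d (S = 80): continuation = 1/1.08·[0.5600·0.0000 + 0.4400·14.0000] = 5.7037; exercise value = 0.0000 ≤ continuation, so V_d = 5.7037
Node 0 (S = 100): continuation = 1/1.08·[0.5600·0.0000 + 0.4400·5.7037] = 2.3237; exercise value = 0.0000 ≤ continuation, so V_0 = 2.3237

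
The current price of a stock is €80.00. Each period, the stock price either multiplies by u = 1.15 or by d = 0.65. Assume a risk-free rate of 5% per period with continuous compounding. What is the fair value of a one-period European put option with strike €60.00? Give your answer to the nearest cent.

€1.50

Risk-neutral probability p = (e^0.05 − 0.65)/(1.15 − 0.65) = 0.4013/0.5000 = 0.8025
Terminal stock prices: S_u = 92, S_d = 52
Terminal payoffs (K − S): max(-32, 0) = 0, max(8, 0) = 8
Node 0 (S = 80): V_0 = e^(−0.05)·[0.8025·0.0000 + 0.1975·8.0000] = 1.5026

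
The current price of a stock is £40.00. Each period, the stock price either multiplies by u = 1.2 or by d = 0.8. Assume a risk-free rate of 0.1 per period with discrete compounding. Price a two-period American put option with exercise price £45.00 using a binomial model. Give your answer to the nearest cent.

Risk-neutral probability p = (1 + 0.1 − 0.8)/(1.2 − 0.8) = 0.3000/0.4000 = 0.7500
Terminal stock prices: S_uu = 57.6, S_ud = 38.4, S_dd = 25.6
Terminal payoffs (K − S): max(-12.6, 0) = 0, max(6.6, 0) = 6.6, max(19.4, 0) = 19.4
Node u (S = 48): continuation = 1/1.1·[0.7500·0.0000 + 0.2500·6.6000] = 1.5000; exercise value = 0.0000 ≤ continuation, so V_u = 1.5000
Node d (S = 32): continuation = 1/1.1·[0.7500·6.6000 + 0.2500·19.4000] = 8.9091; exercise value = 13.0000 > continuation, so V_d = 13.0000 (exercise)
Node 0 (S = 40): continuation = 1/1.1·[0.7500·1.5000 + 0.2500·13.0000] = 3.9773; exercise value = 5.0000 > continuation, so V_0 = 5.0000 (exercise)

£5.00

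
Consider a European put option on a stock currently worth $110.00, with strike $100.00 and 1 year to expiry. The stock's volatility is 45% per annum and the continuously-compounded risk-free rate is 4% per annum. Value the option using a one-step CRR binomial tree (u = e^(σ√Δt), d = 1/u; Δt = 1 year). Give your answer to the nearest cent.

$16.26

CRR parameters: u = e^(σ√Δt) = e^(0.45·√1) = 1.5683, d = 1/u = 0.6376
Per-period rate: rΔt = 0.04·1 = 0.04, so R = e^0.04 = 1.0408
Risk-neutral probability p = (e^0.04 − 0.6376)/(1.5683 − 0.6376) = 0.4032/0.9307 = 0.4332
Terminal stock prices: S_u = 172.5, S_d = 70.14
Terminal payoffs (K − S): max(-72.51, 0) = 0, max(29.86, 0) = 29.86
Node 0 (S = 110): V_0 = e^(−0.04)·[0.4332·0.0000 + 0.5668·29.8609] = 16.2612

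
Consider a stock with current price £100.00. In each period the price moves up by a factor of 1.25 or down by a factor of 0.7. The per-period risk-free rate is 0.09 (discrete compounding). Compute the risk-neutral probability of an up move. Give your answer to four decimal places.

p = 0.7091

Risk-neutral probability p = (1 + 0.09 − 0.7)/(1.25 − 0.7) = 0.3900/0.5500 = 0.7091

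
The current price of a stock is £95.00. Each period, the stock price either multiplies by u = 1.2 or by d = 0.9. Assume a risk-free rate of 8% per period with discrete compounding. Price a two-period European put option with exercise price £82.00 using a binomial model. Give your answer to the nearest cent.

Risk-neutral probability p = (1 + 0.08 − 0.9)/(1.2 − 0.9) = 0.1800/0.3000 = 0.6000
Terminal stock prices: S_uu = 136.8, S_ud = 102.6, S_dd = 76.95
Terminal payoffs (K − S): max(-54.8, 0) = 0, max(-20.6, 0) = 0, max(5.05, 0) = 5.05
Node u (S = 114): V_u = 1/1.08·[0.6000·0.0000 + 0.4000·0.0000] = 0.0000
Node d (S = 85.5): V_d = 1/1.08·[0.6000·0.0000 + 0.4000·5.0500] = 1.8704
Node 0 (S = 95): V_0 = 1/1.08·[0.6000·0.0000 + 0.4000·1.8704] = 0.6927

£0.69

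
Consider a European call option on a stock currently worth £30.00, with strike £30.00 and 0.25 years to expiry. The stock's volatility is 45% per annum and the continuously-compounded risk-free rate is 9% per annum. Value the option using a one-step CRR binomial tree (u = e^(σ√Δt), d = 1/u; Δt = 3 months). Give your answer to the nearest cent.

£3.66

CRR parameters: u = e^(σ√Δt) = e^(0.45·√0.25) = 1.2523, d = 1/u = 0.7985
Per-period rate: rΔt = 0.09·0.25 = 0.0225, so R = e^0.0225 = 1.0228
Risk-neutral probability p = (e^0.0225 − 0.7985)/(1.2523 − 0.7985) = 0.2242/0.4538 = 0.4941
Terminal stock prices: S_u = 37.57, S_d = 23.96
Terminal payoffs (S − K): max(7.57, 0) = 7.57, max(-6.045, 0) = 0
Node 0 (S = 30): V_0 = e^(−0.0225)·[0.4941·7.5697 + 0.5059·0.0000] = 3.6572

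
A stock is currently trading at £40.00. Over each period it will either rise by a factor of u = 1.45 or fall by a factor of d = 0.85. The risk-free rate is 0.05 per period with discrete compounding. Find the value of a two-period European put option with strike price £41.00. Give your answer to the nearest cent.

£4.88

Risk-neutral probability p = (1 + 0.05 − 0.85)/(1.45 − 0.85) = 0.2000/0.6000 = 0.3333
Terminal stock prices: S_uu = 84.1, S_ud = 49.3, S_dd = 28.9
Terminal payoffs (K − S): max(-43.1, 0) = 0, max(-8.3, 0) = 0, max(12.1, 0) = 12.1
Node u (S = 58): V_u = 1/1.05·[0.3333·0.0000 + 0.6667·0.0000] = 0.0000
Node d (S = 34): V_d = 1/1.05·[0.3333·0.0000 + 0.6667·12.1000] = 7.6825
Node 0 (S = 40): V_0 = 1/1.05·[0.3333·0.0000 + 0.6667·7.6825] = 4.8778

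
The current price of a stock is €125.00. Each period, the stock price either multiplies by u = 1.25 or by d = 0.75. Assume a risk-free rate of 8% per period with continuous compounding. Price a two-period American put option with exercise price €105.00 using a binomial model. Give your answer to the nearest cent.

Risk-neutral probability p = (e^0.08 − 0.75)/(1.25 − 0.75) = 0.3333/0.5000 = 0.6666
Terminal stock prices: S_uu = 195.3, S_ud = 117.2, S_dd = 70.31
Terminal payoffs (K − S): max(-90.31, 0) = 0, max(-12.19, 0) = 0, max(34.69, 0) = 34.69
Node u (S = 156.2): continuation = e^(−0.08)·[0.6666·0.0000 + 0.3334·0.0000] = 0.0000; exercise value = 0.0000 ≤ continuation, so V_u = 0.0000
Node d (S = 93.75): continuation = e^(−0.08)·[0.6666·0.0000 + 0.3334·34.6875] = 10.6765; exercise value = 11.2500 > continuation, so V_d = 11.2500 (exercise)
Node 0 (S = 125): continuation = e^(−0.08)·[0.6666·0.0000 + 0.3334·11.2500] = 3.4626; exercise value = 0.0000 ≤ continuation, so V_0 = 3.4626

€3.46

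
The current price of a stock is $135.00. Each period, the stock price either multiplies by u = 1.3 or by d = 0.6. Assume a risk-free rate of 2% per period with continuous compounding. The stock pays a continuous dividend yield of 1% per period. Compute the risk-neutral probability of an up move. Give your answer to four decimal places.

Per-period risk-free factor R = e^0.02 = 1.0202; dividend-adjusted growth = e^(0.02−0.01) = 1.0101.
Risk-neutral probability p = (1.0101 − 0.6)/(1.3 − 0.6) = 0.4101/0.7000 = 0.5858

p = 0.5858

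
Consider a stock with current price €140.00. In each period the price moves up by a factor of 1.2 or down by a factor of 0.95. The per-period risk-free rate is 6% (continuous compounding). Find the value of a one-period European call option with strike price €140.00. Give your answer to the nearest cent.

Risk-neutral probability p = (e^0.06 − 0.95)/(1.2 − 0.95) = 0.1118/0.2500 = 0.4473
Terminal stock prices: S_u = 168, S_d = 133
Terminal payoffs (S − K): max(28, 0) = 28, max(-7, 0) = 0
Node 0 (S = 140): V_0 = e^(−0.06)·[0.4473·28.0000 + 0.5527·0.0000] = 11.7963

€11.80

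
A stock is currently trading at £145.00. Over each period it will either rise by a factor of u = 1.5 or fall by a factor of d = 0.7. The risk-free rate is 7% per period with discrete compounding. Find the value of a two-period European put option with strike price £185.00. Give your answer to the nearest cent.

£42.98

Risk-neutral probability p = (1 + 0.07 − 0.7)/(1.5 − 0.7) = 0.3700/0.8000 = 0.4625
Terminal stock prices: S_uu = 326.2, S_ud = 152.2, S_dd = 71.05
Terminal payoffs (K − S): max(-141.2, 0) = 0, max(32.75, 0) = 32.75, max(114, 0) = 114
Node u (S = 217.5): V_u = 1/1.07·[0.4625·0.0000 + 0.5375·32.7500] = 16.4515
Node d (S = 101.5): V_d = 1/1.07·[0.4625·32.7500 + 0.5375·113.9500] = 71.3972
Node 0 (S = 145): V_0 = 1/1.07·[0.4625·16.4515 + 0.5375·71.3972] = 42.9765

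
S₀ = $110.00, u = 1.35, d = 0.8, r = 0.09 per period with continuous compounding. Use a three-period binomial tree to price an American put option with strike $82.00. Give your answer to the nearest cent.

$2.10

Risk-neutral probability p = (e^0.09 − 0.8)/(1.35 − 0.8) = 0.2942/0.5500 = 0.5349
Terminal stock prices: S_uuu = 270.6, S_uud = 160.4, S_udd = 95.04, S_ddd = 56.32
Terminal payoffs (K − S): max(-188.6, 0) = 0, max(-78.38, 0) = 0, max(-13.04, 0) = 0, max(25.68, 0) = 25.68
Node uu (S = 200.5): continuation = e^(−0.09)·[0.5349·0.0000 + 0.4651·0.0000] = 0.0000; exercise value = 0.0000 ≤ continuation, so V_uu = 0.0000
Node ud (S = 118.8): continuation = e^(−0.09)·[0.5349·0.0000 + 0.4651·0.0000] = 0.0000; exercise value = 0.0000 ≤ continuation, so V_ud = 0.0000
Node dd (S = 70.4): continuation = e^(−0.09)·[0.5349·0.0000 + 0.4651·25.6800] = 10.9167; exercise value = 11.6000 > continuation, so V_dd = 11.6000 (exercise)
Node u (S = 148.5): continuation = e^(−0.09)·[0.5349·0.0000 + 0.4651·0.0000] = 0.0000; exercise value = 0.0000 ≤ continuation, so V_u = 0.0000
Node d (S = 88): continuation = e^(−0.09)·[0.5349·0.0000 + 0.4651·11.6000] = 4.9312; exercise value = 0.0000 ≤ continuation, so V_d = 4.9312
Node 0 (S = 110): continuation = e^(−0.09)·[0.5349·0.0000 + 0.4651·4.9312] = 2.0963; exercise value = 0.0000 ≤ continuation, so V_0 = 2.0963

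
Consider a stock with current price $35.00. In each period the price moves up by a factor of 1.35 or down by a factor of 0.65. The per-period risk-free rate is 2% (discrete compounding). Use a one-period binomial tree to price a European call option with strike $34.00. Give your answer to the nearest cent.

Risk-neutral probability p = (1 + 0.02 − 0.65)/(1.35 − 0.65) = 0.3700/0.7000 = 0.5286
Terminal stock prices: S_u = 47.25, S_d = 22.75
Terminal payoffs (S − K): max(13.25, 0) = 13.25, max(-11.25, 0) = 0
Node 0 (S = 35): V_0 = 1/1.02·[0.5286·13.2500 + 0.4714·0.0000] = 6.8662

$6.87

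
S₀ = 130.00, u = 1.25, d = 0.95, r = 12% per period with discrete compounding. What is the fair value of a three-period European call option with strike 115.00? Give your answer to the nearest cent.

48.35

Risk-neutral probability p = (1 + 0.12 − 0.95)/(1.25 − 0.95) = 0.1700/0.3000 = 0.5667
Terminal stock prices: S_uuu = 253.9, S_uud = 193, S_udd = 146.7, S_ddd = 111.5
Terminal payoffs (S − K): max(138.9, 0) = 138.9, max(77.97, 0) = 77.97, max(31.66, 0) = 31.66, max(-3.541, 0) = 0
Node uu (S = 203.1): V_uu = 1/1.12·[0.5667·138.9062 + 0.4333·77.9688] = 100.4464
Node ud (S = 154.4): V_ud = 1/1.12·[0.5667·77.9688 + 0.4333·31.6562] = 51.6964
Node dd (S = 117.3): V_dd = 1/1.12·[0.5667·31.6562 + 0.4333·0.0000] = 16.0166
Node u (S = 162.5): V_u = 1/1.12·[0.5667·100.4464 + 0.4333·51.6964] = 70.8227
Node d (S = 123.5): V_d = 1/1.12·[0.5667·51.6964 + 0.4333·16.0166] = 32.3528
Node 0 (S = 130): V_0 = 1/1.12·[0.5667·70.8227 + 0.4333·32.3528] = 48.3504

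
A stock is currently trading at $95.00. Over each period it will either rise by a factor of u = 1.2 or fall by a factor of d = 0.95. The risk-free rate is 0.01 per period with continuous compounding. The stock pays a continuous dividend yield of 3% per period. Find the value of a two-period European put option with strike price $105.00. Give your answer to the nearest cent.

$14.60

Per-period risk-free factor R = e^0.01 = 1.0101; dividend-adjusted growth = e^(0.01−0.03) = 0.9802.
Risk-neutral probability p = (0.9802 − 0.95)/(1.2 − 0.95) = 0.0302/0.2500 = 0.1208
Terminal stock prices: S_uu = 136.8, S_ud = 108.3, S_dd = 85.74
Terminal payoffs (K − S): max(-31.8, 0) = 0, max(-3.3, 0) = 0, max(19.26, 0) = 19.26
Node u (S = 114): V_u = e^(−0.01)·[0.1208·0.0000 + 0.8792·0.0000] = 0.0000
Node d (S = 90.25): V_d = e^(−0.01)·[0.1208·0.0000 + 0.8792·19.2625] = 16.7672
Node 0 (S = 95): V_0 = e^(−0.01)·[0.1208·0.0000 + 0.8792·16.7672] = 14.5951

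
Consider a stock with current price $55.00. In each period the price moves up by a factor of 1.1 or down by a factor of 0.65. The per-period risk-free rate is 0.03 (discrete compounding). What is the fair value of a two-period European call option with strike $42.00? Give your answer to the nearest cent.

$16.50

Risk-neutral probability p = (1 + 0.03 − 0.65)/(1.1 − 0.65) = 0.3800/0.4500 = 0.8444
Terminal stock prices: S_uu = 66.55, S_ud = 39.33, S_dd = 23.24
Terminal payoffs (S − K): max(24.55, 0) = 24.55, max(-2.675, 0) = 0, max(-18.76, 0) = 0
Node u (S = 60.5): V_u = 1/1.03·[0.8444·24.5500 + 0.1556·0.0000] = 20.1273
Node d (S = 35.75): V_d = 1/1.03·[0.8444·0.0000 + 0.1556·0.0000] = 0.0000
Node 0 (S = 55): V_0 = 1/1.03·[0.8444·20.1273 + 0.1556·0.0000] = 16.5013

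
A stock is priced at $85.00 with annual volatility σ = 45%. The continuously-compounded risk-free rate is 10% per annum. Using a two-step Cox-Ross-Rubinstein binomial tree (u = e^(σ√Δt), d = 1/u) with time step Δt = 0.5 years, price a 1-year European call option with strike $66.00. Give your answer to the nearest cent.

CRR parameters: u = e^(σ√Δt) = e^(0.45·√0.5) = 1.3746, d = 1/u = 0.7275
Per-period rate: rΔt = 0.1·0.5 = 0.05, so R = e^0.05 = 1.0513
Risk-neutral probability p = (e^0.05 − 0.7275)/(1.3746 − 0.7275) = 0.3238/0.6472 = 0.5003
Terminal stock prices: S_uu = 160.6, S_ud = 85, S_dd = 44.98
Terminal payoffs (S − K): max(94.62, 0) = 94.62, max(19, 0) = 19, max(-21.02, 0) = 0
Node u (S = 116.8): V_u = e^(−0.05)·[0.5003·94.6210 + 0.4997·19.0000] = 54.0640
Node d (S = 61.83): V_d = e^(−0.05)·[0.5003·19.0000 + 0.4997·0.0000] = 9.0428
Node 0 (S = 85): V_0 = e^(−0.05)·[0.5003·54.0640 + 0.4997·9.0428] = 30.0289

$30.03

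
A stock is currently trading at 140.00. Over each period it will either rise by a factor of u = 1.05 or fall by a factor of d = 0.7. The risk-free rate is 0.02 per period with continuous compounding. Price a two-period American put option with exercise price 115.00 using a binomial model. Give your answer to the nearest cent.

Risk-neutral probability p = (e^0.02 − 0.7)/(1.05 − 0.7) = 0.3202/0.3500 = 0.9149
Terminal stock prices: S_uu = 154.3, S_ud = 102.9, S_dd = 68.6
Terminal payoffs (K − S): max(-39.35, 0) = 0, max(12.1, 0) = 12.1, max(46.4, 0) = 46.4
Node u (S = 147): continuation = e^(−0.02)·[0.9149·0.0000 + 0.0851·12.1000] = 1.0098; exercise value = 0.0000 ≤ continuation, so V_u = 1.0098
Node d (S = 98): continuation = e^(−0.02)·[0.9149·12.1000 + 0.0851·46.4000] = 14.7228; exercise value = 17.0000 > continuation, so V_d = 17.0000 (exercise)
Node 0 (S = 140): continuation = e^(−0.02)·[0.9149·1.0098 + 0.0851·17.0000] = 2.3242; exercise value = 0.0000 ≤ continuation, so V_0 = 2.3242

2.32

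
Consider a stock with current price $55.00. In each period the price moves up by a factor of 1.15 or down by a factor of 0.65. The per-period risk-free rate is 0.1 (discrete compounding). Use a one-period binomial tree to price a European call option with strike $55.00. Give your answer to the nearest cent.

$6.75

Risk-neutral probability p = (1 + 0.1 − 0.65)/(1.15 − 0.65) = 0.4500/0.5000 = 0.9000
Terminal stock prices: S_u = 63.25, S_d = 35.75
Terminal payoffs (S − K): max(8.25, 0) = 8.25, max(-19.25, 0) = 0
Node 0 (S = 55): V_0 = 1/1.1·[0.9000·8.2500 + 0.1000·0.0000] = 6.7500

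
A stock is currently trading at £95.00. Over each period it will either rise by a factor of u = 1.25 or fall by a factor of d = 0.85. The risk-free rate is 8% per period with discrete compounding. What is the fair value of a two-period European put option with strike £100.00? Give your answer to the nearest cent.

Risk-neutral probability p = (1 + 0.08 − 0.85)/(1.25 − 0.85) = 0.2300/0.4000 = 0.5750
Terminal stock prices: S_uu = 148.4, S_ud = 100.9, S_dd = 68.64
Terminal payoffs (K − S): max(-48.44, 0) = 0, max(-0.9375, 0) = 0, max(31.36, 0) = 31.36
Node u (S = 118.8): V_u = 1/1.08·[0.5750·0.0000 + 0.4250·0.0000] = 0.0000
Node d (S = 80.75): V_d = 1/1.08·[0.5750·0.0000 + 0.4250·31.3625] = 12.3417
Node 0 (S = 95): V_0 = 1/1.08·[0.5750·0.0000 + 0.4250·12.3417] = 4.8567

£4.86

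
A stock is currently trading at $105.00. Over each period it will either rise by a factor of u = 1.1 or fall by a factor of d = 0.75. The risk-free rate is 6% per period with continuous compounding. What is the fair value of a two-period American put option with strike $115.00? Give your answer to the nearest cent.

$10.00

Risk-neutral probability p = (e^0.06 − 0.75)/(1.1 − 0.75) = 0.3118/0.3500 = 0.8910
Terminal stock prices: S_uu = 127.1, S_ud = 86.63, S_dd = 59.06
Terminal payoffs (K − S): max(-12.05, 0) = 0, max(28.37, 0) = 28.37, max(55.94, 0) = 55.94
Node u (S = 115.5): continuation = e^(−0.06)·[0.8910·0.0000 + 0.1090·28.3750] = 2.9138; exercise value = 0.0000 ≤ continuation, so V_u = 2.9138
Node d (S = 78.75): continuation = e^(−0.06)·[0.8910·28.3750 + 0.1090·55.9375] = 29.5529; exercise value = 36.2500 > continuation, so V_d = 36.2500 (exercise)
Node 0 (S = 105): continuation = e^(−0.06)·[0.8910·2.9138 + 0.1090·36.2500] = 6.1673; exercise value = 10.0000 > continuation, so V_0 = 10.0000 (exercise)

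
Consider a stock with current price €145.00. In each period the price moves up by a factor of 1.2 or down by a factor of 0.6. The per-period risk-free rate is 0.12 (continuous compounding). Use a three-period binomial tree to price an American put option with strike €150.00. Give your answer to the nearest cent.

Risk-neutral probability p = (e^0.12 − 0.6)/(1.2 − 0.6) = 0.5275/0.6000 = 0.8792
Terminal stock prices: S_uuu = 250.6, S_uud = 125.3, S_udd = 62.64, S_ddd = 31.32
Terminal payoffs (K − S): max(-100.6, 0) = 0, max(24.72, 0) = 24.72, max(87.36, 0) = 87.36, max(118.7, 0) = 118.7
Node uu (S = 208.8): continuation = e^(−0.12)·[0.8792·0.0000 + 0.1208·24.7200] = 2.6493; exercise value = 0.0000 ≤ continuation, so V_uu = 2.6493
Node ud (S = 104.4): continuation = e^(−0.12)·[0.8792·24.7200 + 0.1208·87.3600] = 28.6381; exercise value = 45.6000 > continuation, so V_ud = 45.6000 (exercise)
Node dd (S = 52.2): continuation = e^(−0.12)·[0.8792·87.3600 + 0.1208·118.6800] = 80.8381; exercise value = 97.8000 > continuation, so V_dd = 97.8000 (exercise)
Node u (S = 174): continuation = e^(−0.12)·[0.8792·2.6493 + 0.1208·45.6000] = 6.9530; exercise value = 0.0000 ≤ continuation, so V_u = 6.9530
Node d (S = 87): continuation = e^(−0.12)·[0.8792·45.6000 + 0.1208·97.8000] = 46.0381; exercise value = 63.0000 > continuation, so V_d = 63.0000 (exercise)
Node 0 (S = 145): continuation = e^(−0.12)·[0.8792·6.9530 + 0.1208·63.0000] = 12.1735; exercise value = 5.0000 ≤ continuation, so V_0 = 12.1735

€12.17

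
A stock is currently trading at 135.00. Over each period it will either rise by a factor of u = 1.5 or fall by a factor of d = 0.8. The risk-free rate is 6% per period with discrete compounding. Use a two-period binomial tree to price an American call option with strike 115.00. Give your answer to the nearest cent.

Risk-neutral probability p = (1 + 0.06 − 0.8)/(1.5 − 0.8) = 0.2600/0.7000 = 0.3714
Terminal stock prices: S_uu = 303.8, S_ud = 162, S_dd = 86.4
Terminal payoffs (S − K): max(188.8, 0) = 188.8, max(47, 0) = 47, max(-28.6, 0) = 0
Node u (S = 202.5): continuation = 1/1.06·[0.3714·188.7500 + 0.6286·47.0000] = 94.0094; exercise value = 87.5000 ≤ continuation, so V_u = 94.0094
Node d (S = 108): continuation = 1/1.06·[0.3714·47.0000 + 0.6286·0.0000] = 16.4690; exercise value = 0.0000 ≤ continuation, so V_d = 16.4690
Node 0 (S = 135): continuation = 1/1.06·[0.3714·94.0094 + 0.6286·16.4690] = 42.7073; exercise value = 20.0000 ≤ continuation, so V_0 = 42.7073

42.71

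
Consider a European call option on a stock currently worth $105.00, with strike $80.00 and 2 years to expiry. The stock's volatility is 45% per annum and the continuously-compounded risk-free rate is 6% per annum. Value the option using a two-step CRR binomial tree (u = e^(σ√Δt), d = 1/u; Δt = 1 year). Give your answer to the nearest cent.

$43.85

CRR parameters: u = e^(σ√Δt) = e^(0.45·√1) = 1.5683, d = 1/u = 0.6376
Per-period rate: rΔt = 0.06·1 = 0.06, so R = e^0.06 = 1.0618
Risk-neutral probability p = (e^0.06 − 0.6376)/(1.5683 − 0.6376) = 0.4242/0.9307 = 0.4558
Terminal stock prices: S_uu = 258.3, S_ud = 105, S_dd = 42.69
Terminal payoffs (S − K): max(178.3, 0) = 178.3, max(25, 0) = 25, max(-37.31, 0) = 0
Node u (S = 164.7): V_u = e^(−0.06)·[0.4558·178.2583 + 0.5442·25.0000] = 89.3316
Node d (S = 66.95): V_d = e^(−0.06)·[0.4558·25.0000 + 0.5442·0.0000] = 10.7315
Node 0 (S = 105): V_0 = e^(−0.06)·[0.4558·89.3316 + 0.5442·10.7315] = 43.8463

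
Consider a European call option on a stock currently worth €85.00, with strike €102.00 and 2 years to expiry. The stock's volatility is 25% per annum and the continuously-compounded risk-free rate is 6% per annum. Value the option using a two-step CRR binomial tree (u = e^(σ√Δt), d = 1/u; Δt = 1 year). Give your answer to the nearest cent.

CRR parameters: u = e^(σ√Δt) = e^(0.25·√1) = 1.2840, d = 1/u = 0.7788
Per-period rate: rΔt = 0.06·1 = 0.06, so R = e^0.06 = 1.0618
Risk-neutral probability p = (e^0.06 − 0.7788)/(1.2840 − 0.7788) = 0.2830/0.5052 = 0.5602
Terminal stock prices: S_uu = 140.1, S_ud = 85, S_dd = 51.56
Terminal payoffs (S − K): max(38.14, 0) = 38.14, max(-17, 0) = 0, max(-50.44, 0) = 0
Node u (S = 109.1): V_u = e^(−0.06)·[0.5602·38.1413 + 0.4398·0.0000] = 20.1231
Node d (S = 66.2): V_d = e^(−0.06)·[0.5602·0.0000 + 0.4398·0.0000] = 0.0000
Node 0 (S = 85): V_0 = e^(−0.06)·[0.5602·20.1231 + 0.4398·0.0000] = 10.6168

€10.62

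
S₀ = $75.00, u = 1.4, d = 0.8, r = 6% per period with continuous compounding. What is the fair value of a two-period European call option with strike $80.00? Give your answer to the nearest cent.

Risk-neutral probability p = (e^0.06 − 0.8)/(1.4 − 0.8) = 0.2618/0.6000 = 0.4364
Terminal stock prices: S_uu = 147, S_ud = 84, S_dd = 48
Terminal payoffs (S − K): max(67, 0) = 67, max(4, 0) = 4, max(-32, 0) = 0
Node u (S = 105): V_u = e^(−0.06)·[0.4364·67.0000 + 0.5636·4.0000] = 29.6588
Node d (S = 60): V_d = e^(−0.06)·[0.4364·4.0000 + 0.5636·0.0000] = 1.6439
Node 0 (S = 75): V_0 = e^(−0.06)·[0.4364·29.6588 + 0.5636·1.6439] = 13.0618

$13.06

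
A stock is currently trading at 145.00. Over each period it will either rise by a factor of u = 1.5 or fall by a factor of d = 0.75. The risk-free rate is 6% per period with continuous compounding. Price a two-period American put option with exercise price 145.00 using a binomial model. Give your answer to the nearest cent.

Risk-neutral probability p = (e^0.06 − 0.75)/(1.5 − 0.75) = 0.3118/0.7500 = 0.4158
Terminal stock prices: S_uu = 326.2, S_ud = 163.1, S_dd = 81.56
Terminal payoffs (K − S): max(-181.2, 0) = 0, max(-18.12, 0) = 0, max(63.44, 0) = 63.44
Node u (S = 217.5): continuation = e^(−0.06)·[0.4158·0.0000 + 0.5842·0.0000] = 0.0000; exercise value = 0.0000 ≤ continuation, so V_u = 0.0000
Node d (S = 108.8): continuation = e^(−0.06)·[0.4158·0.0000 + 0.5842·63.4375] = 34.9030; exercise value = 36.2500 > continuation, so V_d = 36.2500 (exercise)
Node 0 (S = 145): continuation = e^(−0.06)·[0.4158·0.0000 + 0.5842·36.2500] = 19.9446; exercise value = 0.0000 ≤ continuation, so V_0 = 19.9446

19.94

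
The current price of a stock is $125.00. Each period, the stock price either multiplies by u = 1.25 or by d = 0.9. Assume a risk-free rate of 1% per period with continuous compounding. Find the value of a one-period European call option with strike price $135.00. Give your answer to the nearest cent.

$6.62

Risk-neutral probability p = (e^0.01 − 0.9)/(1.25 − 0.9) = 0.1101/0.3500 = 0.3144
Terminal stock prices: S_u = 156.2, S_d = 112.5
Terminal payoffs (S − K): max(21.25, 0) = 21.25, max(-22.5, 0) = 0
Node 0 (S = 125): V_0 = e^(−0.01)·[0.3144·21.2500 + 0.6856·0.0000] = 6.6151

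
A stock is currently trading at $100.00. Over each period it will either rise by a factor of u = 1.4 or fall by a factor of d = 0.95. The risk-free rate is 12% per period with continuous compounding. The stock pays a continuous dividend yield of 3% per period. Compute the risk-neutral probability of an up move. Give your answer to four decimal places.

Per-period risk-free factor R = e^0.12 = 1.1275; dividend-adjusted growth = e^(0.12−0.03) = 1.0942.
Risk-neutral probability p = (1.0942 − 0.95)/(1.4 − 0.95) = 0.1442/0.4500 = 0.3204

p = 0.3204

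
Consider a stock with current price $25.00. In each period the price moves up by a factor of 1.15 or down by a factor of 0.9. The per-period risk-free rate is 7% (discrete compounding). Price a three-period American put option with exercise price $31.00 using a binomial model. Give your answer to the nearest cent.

Risk-neutral probability p = (1 + 0.07 − 0.9)/(1.15 − 0.9) = 0.1700/0.2500 = 0.6800
Terminal stock prices: S_uuu = 38.02, S_uud = 29.76, S_udd = 23.29, S_ddd = 18.23
Terminal payoffs (K − S): max(-7.022, 0) = 0, max(1.244, 0) = 1.244, max(7.713, 0) = 7.713, max(12.77, 0) = 12.77
Node uu (S = 33.06): continuation = 1/1.07·[0.6800·0.0000 + 0.3200·1.2438] = 0.3720; exercise value = 0.0000 ≤ continuation, so V_uu = 0.3720
Node ud (S = 25.87): continuation = 1/1.07·[0.6800·1.2438 + 0.3200·7.7125] = 3.0970; exercise value = 5.1250 > continuation, so V_ud = 5.1250 (exercise)
Node dd (S = 20.25): continuation = 1/1.07·[0.6800·7.7125 + 0.3200·12.7750] = 8.7220; exercise value = 10.7500 > continuation, so V_dd = 10.7500 (exercise)
Node u (S = 28.75): continuation = 1/1.07·[0.6800·0.3720 + 0.3200·5.1250] = 1.7691; exercise value = 2.2500 > continuation, so V_u = 2.2500 (exercise)
Node d (S = 22.5): continuation = 1/1.07·[0.6800·5.1250 + 0.3200·10.7500] = 6.4720; exercise value = 8.5000 > continuation, so V_d = 8.5000 (exercise)
Node 0 (S = 25): continuation = 1/1.07·[0.6800·2.2500 + 0.3200·8.5000] = 3.9720; exercise value = 6.0000 > continuation, so V_0 = 6.0000 (exercise)

$6.00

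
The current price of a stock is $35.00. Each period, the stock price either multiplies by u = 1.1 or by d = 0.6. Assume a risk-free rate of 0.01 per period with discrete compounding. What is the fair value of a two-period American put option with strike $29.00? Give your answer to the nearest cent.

$2.28

Risk-neutral probability p = (1 + 0.01 − 0.6)/(1.1 − 0.6) = 0.4100/0.5000 = 0.8200
Terminal stock prices: S_uu = 42.35, S_ud = 23.1, S_dd = 12.6
Terminal payoffs (K − S): max(-13.35, 0) = 0, max(5.9, 0) = 5.9, max(16.4, 0) = 16.4
Node u (S = 38.5): continuation = 1/1.01·[0.8200·0.0000 + 0.1800·5.9000] = 1.0515; exercise value = 0.0000 ≤ continuation, so V_u = 1.0515
Node d (S = 21): continuation = 1/1.01·[0.8200·5.9000 + 0.1800·16.4000] = 7.7129; exercise value = 8.0000 > continuation, so V_d = 8.0000 (exercise)
Node 0 (S = 35): continuation = 1/1.01·[0.8200·1.0515 + 0.1800·8.0000] = 2.2794; exercise value = 0.0000 ≤ continuation, so V_0 = 2.2794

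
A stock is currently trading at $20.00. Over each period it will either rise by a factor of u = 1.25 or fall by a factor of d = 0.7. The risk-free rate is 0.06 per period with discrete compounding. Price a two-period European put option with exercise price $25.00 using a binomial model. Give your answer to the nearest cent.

$4.63

Risk-neutral probability p = (1 + 0.06 − 0.7)/(1.25 − 0.7) = 0.3600/0.5500 = 0.6545
Terminal stock prices: S_uu = 31.25, S_ud = 17.5, S_dd = 9.8
Terminal payoffs (K − S): max(-6.25, 0) = 0, max(7.5, 0) = 7.5, max(15.2, 0) = 15.2
Node u (S = 25): V_u = 1/1.06·[0.6545·0.0000 + 0.3455·7.5000] = 2.4443
Node d (S = 14): V_d = 1/1.06·[0.6545·7.5000 + 0.3455·15.2000] = 9.5849
Node 0 (S = 20): V_0 = 1/1.06·[0.6545·2.4443 + 0.3455·9.5849] = 4.6330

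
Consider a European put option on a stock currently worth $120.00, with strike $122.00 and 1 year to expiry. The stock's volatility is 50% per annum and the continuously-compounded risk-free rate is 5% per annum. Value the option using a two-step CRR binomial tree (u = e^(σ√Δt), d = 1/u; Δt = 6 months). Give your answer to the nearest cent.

$19.18

CRR parameters: u = e^(σ√Δt) = e^(0.5·√0.5) = 1.4241, d = 1/u = 0.7022
Per-period rate: rΔt = 0.05·0.5 = 0.025, so R = e^0.025 = 1.0253
Risk-neutral probability p = (e^0.025 − 0.7022)/(1.4241 − 0.7022) = 0.3231/0.7219 = 0.4476
Terminal stock prices: S_uu = 243.4, S_ud = 120, S_dd = 59.17
Terminal payoffs (K − S): max(-121.4, 0) = 0, max(2, 0) = 2, max(62.83, 0) = 62.83
Node u (S = 170.9): V_u = e^(−0.025)·[0.4476·0.0000 + 0.5524·2.0000] = 1.0775
Node d (S = 84.26): V_d = e^(−0.025)·[0.4476·2.0000 + 0.5524·62.8318] = 34.7252
Node 0 (S = 120): V_0 = e^(−0.025)·[0.4476·1.0775 + 0.5524·34.7252] = 19.1794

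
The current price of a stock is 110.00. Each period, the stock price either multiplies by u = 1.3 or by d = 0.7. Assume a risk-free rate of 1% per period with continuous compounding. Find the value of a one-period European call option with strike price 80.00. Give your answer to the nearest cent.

Risk-neutral probability p = (e^0.01 − 0.7)/(1.3 − 0.7) = 0.3101/0.6000 = 0.5168
Terminal stock prices: S_u = 143, S_d = 77
Terminal payoffs (S − K): max(63, 0) = 63, max(-3, 0) = 0
Node 0 (S = 110): V_0 = e^(−0.01)·[0.5168·63.0000 + 0.4832·0.0000] = 32.2313

32.23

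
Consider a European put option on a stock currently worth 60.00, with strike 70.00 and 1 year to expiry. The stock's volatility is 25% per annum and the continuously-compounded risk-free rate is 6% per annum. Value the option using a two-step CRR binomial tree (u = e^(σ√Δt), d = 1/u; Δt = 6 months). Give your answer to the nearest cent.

10.19

CRR parameters: u = e^(σ√Δt) = e^(0.25·√0.5) = 1.1934, d = 1/u = 0.8380
Per-period rate: rΔt = 0.06·0.5 = 0.03, so R = e^0.03 = 1.0305
Risk-neutral probability p = (e^0.03 − 0.8380)/(1.1934 − 0.8380) = 0.1925/0.3554 = 0.5416
Terminal stock prices: S_uu = 85.45, S_ud = 60, S_dd = 42.13
Terminal payoffs (K − S): max(-15.45, 0) = 0, max(10, 0) = 10, max(27.87, 0) = 27.87
Node u (S = 71.6): V_u = e^(−0.03)·[0.5416·0.0000 + 0.4584·10.0000] = 4.4484
Node d (S = 50.28): V_d = e^(−0.03)·[0.5416·10.0000 + 0.4584·27.8687] = 17.6532
Node 0 (S = 60): V_0 = e^(−0.03)·[0.5416·4.4484 + 0.4584·17.6532] = 10.1910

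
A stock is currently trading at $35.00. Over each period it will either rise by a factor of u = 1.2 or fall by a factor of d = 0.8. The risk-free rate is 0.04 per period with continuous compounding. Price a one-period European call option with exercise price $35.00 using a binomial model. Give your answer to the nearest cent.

$4.05

Risk-neutral probability p = (e^0.04 − 0.8)/(1.2 − 0.8) = 0.2408/0.4000 = 0.6020
Terminal stock prices: S_u = 42, S_d = 28
Terminal payoffs (S − K): max(7, 0) = 7, max(-7, 0) = 0
Node 0 (S = 35): V_0 = e^(−0.04)·[0.6020·7.0000 + 0.3980·0.0000] = 4.0489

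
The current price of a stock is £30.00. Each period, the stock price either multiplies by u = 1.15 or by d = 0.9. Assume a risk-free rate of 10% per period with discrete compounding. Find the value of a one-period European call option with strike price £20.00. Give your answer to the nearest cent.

£11.82

Risk-neutral probability p = (1 + 0.1 − 0.9)/(1.15 − 0.9) = 0.2000/0.2500 = 0.8000
Terminal stock prices: S_u = 34.5, S_d = 27
Terminal payoffs (S − K): max(14.5, 0) = 14.5, max(7, 0) = 7
Node 0 (S = 30): V_0 = 1/1.1·[0.8000·14.5000 + 0.2000·7.0000] = 11.8182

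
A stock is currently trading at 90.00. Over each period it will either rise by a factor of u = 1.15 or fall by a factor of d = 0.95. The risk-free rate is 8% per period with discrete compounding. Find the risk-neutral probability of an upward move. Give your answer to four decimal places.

p = 0.6500

Risk-neutral probability p = (1 + 0.08 − 0.95)/(1.15 − 0.95) = 0.1300/0.2000 = 0.6500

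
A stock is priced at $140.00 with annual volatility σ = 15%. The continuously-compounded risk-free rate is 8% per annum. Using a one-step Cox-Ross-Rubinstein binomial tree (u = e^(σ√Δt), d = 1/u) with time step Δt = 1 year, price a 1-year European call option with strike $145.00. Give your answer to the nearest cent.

$12.05

CRR parameters: u = e^(σ√Δt) = e^(0.15·√1) = 1.1618, d = 1/u = 0.8607
Per-period rate: rΔt = 0.08·1 = 0.08, so R = e^0.08 = 1.0833
Risk-neutral probability p = (e^0.08 − 0.8607)/(1.1618 − 0.8607) = 0.2226/0.3011 = 0.7392
Terminal stock prices: S_u = 162.7, S_d = 120.5
Terminal payoffs (S − K): max(17.66, 0) = 17.66, max(-24.5, 0) = 0
Node 0 (S = 140): V_0 = e^(−0.08)·[0.7392·17.6568 + 0.2608·0.0000] = 12.0477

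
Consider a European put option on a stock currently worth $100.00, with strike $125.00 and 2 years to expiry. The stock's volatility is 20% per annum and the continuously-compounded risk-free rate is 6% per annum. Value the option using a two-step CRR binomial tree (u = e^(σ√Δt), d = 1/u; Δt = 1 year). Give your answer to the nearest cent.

CRR parameters: u = e^(σ√Δt) = e^(0.2·√1) = 1.2214, d = 1/u = 0.8187
Per-period rate: rΔt = 0.06·1 = 0.06, so R = e^0.06 = 1.0618
Risk-neutral probability p = (e^0.06 − 0.8187)/(1.2214 − 0.8187) = 0.2431/0.4027 = 0.6037
Terminal stock prices: S_uu = 149.2, S_ud = 100, S_dd = 67.03
Terminal payoffs (K − S): max(-24.18, 0) = 0, max(25, 0) = 25, max(57.97, 0) = 57.97
Node u (S = 122.1): V_u = e^(−0.06)·[0.6037·0.0000 + 0.3963·25.0000] = 9.3298
Node d (S = 81.87): V_d = e^(−0.06)·[0.6037·25.0000 + 0.3963·57.9680] = 35.8475
Node 0 (S = 100): V_0 = e^(−0.06)·[0.6037·9.3298 + 0.3963·35.8475] = 18.6826

$18.68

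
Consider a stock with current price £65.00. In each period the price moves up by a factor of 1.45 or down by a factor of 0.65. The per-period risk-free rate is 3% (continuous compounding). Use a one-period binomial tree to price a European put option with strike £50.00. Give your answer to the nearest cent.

Risk-neutral probability p = (e^0.03 − 0.65)/(1.45 − 0.65) = 0.3805/0.8000 = 0.4756
Terminal stock prices: S_u = 94.25, S_d = 42.25
Terminal payoffs (K − S): max(-44.25, 0) = 0, max(7.75, 0) = 7.75
Node 0 (S = 65): V_0 = e^(−0.03)·[0.4756·0.0000 + 0.5244·7.7500] = 3.9442

£3.94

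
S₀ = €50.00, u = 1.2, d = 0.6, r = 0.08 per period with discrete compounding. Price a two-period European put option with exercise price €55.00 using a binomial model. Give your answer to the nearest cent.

Risk-neutral probability p = (1 + 0.08 − 0.6)/(1.2 − 0.6) = 0.4800/0.6000 = 0.8000
Terminal stock prices: S_uu = 72, S_ud = 36, S_dd = 18
Terminal payoffs (K − S): max(-17, 0) = 0, max(19, 0) = 19, max(37, 0) = 37
Node u (S = 60): V_u = 1/1.08·[0.8000·0.0000 + 0.2000·19.0000] = 3.5185
Node d (S = 30): V_d = 1/1.08·[0.8000·19.0000 + 0.2000·37.0000] = 20.9259
Node 0 (S = 50): V_0 = 1/1.08·[0.8000·3.5185 + 0.2000·20.9259] = 6.4815

€6.48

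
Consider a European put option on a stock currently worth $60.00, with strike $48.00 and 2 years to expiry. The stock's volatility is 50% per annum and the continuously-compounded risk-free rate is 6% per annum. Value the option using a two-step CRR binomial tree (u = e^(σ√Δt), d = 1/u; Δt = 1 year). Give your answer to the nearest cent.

CRR parameters: u = e^(σ√Δt) = e^(0.5·√1) = 1.6487, d = 1/u = 0.6065
Per-period rate: rΔt = 0.06·1 = 0.06, so R = e^0.06 = 1.0618
Risk-neutral probability p = (e^0.06 − 0.6065)/(1.6487 − 0.6065) = 0.4553/1.0422 = 0.4369
Terminal stock prices: S_uu = 163.1, S_ud = 60, S_dd = 22.07
Terminal payoffs (K − S): max(-115.1, 0) = 0, max(-12, 0) = 0, max(25.93, 0) = 25.93
Node u (S = 98.92): V_u = e^(−0.06)·[0.4369·0.0000 + 0.5631·0.0000] = 0.0000
Node d (S = 36.39): V_d = e^(−0.06)·[0.4369·0.0000 + 0.5631·25.9272] = 13.7500
Node 0 (S = 60): V_0 = e^(−0.06)·[0.4369·0.0000 + 0.5631·13.7500] = 7.2921

$7.29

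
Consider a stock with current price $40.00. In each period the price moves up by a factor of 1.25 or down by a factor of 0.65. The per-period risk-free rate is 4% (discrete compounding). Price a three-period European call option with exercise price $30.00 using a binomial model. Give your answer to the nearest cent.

$15.94

Risk-neutral probability p = (1 + 0.04 − 0.65)/(1.25 − 0.65) = 0.3900/0.6000 = 0.6500
Terminal stock prices: S_uuu = 78.12, S_uud = 40.62, S_udd = 21.13, S_ddd = 10.98
Terminal payoffs (S − K): max(48.12, 0) = 48.12, max(10.62, 0) = 10.62, max(-8.875, 0) = 0, max(-19.02, 0) = 0
Node uu (S = 62.5): V_uu = 1/1.04·[0.6500·48.1250 + 0.3500·10.6250] = 33.6538
Node ud (S = 32.5): V_ud = 1/1.04·[0.6500·10.6250 + 0.3500·0.0000] = 6.6406
Node dd (S = 16.9): V_dd = 1/1.04·[0.6500·0.0000 + 0.3500·0.0000] = 0.0000
Node u (S = 50): V_u = 1/1.04·[0.6500·33.6538 + 0.3500·6.6406] = 23.2685
Node d (S = 26): V_d = 1/1.04·[0.6500·6.6406 + 0.3500·0.0000] = 4.1504
Node 0 (S = 40): V_0 = 1/1.04·[0.6500·23.2685 + 0.3500·4.1504] = 15.9396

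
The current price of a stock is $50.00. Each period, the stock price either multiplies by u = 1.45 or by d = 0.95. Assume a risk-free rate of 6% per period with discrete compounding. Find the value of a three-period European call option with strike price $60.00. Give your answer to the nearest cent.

$6.45

Risk-neutral probability p = (1 + 0.06 − 0.95)/(1.45 − 0.95) = 0.1100/0.5000 = 0.2200
Terminal stock prices: S_uuu = 152.4, S_uud = 99.87, S_udd = 65.43, S_ddd = 42.87
Terminal payoffs (S − K): max(92.43, 0) = 92.43, max(39.87, 0) = 39.87, max(5.431, 0) = 5.431, max(-17.13, 0) = 0
Node uu (S = 105.1): V_uu = 1/1.06·[0.2200·92.4313 + 0.7800·39.8687] = 48.5212
Node ud (S = 68.88): V_ud = 1/1.06·[0.2200·39.8687 + 0.7800·5.4312] = 12.2712
Node dd (S = 45.12): V_dd = 1/1.06·[0.2200·5.4312 + 0.7800·0.0000] = 1.1272
Node u (S = 72.5): V_u = 1/1.06·[0.2200·48.5212 + 0.7800·12.2712] = 19.1002
Node d (S = 47.5): V_d = 1/1.06·[0.2200·12.2712 + 0.7800·1.1272] = 3.3763
Node 0 (S = 50): V_0 = 1/1.06·[0.2200·19.1002 + 0.7800·3.3763] = 6.4487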